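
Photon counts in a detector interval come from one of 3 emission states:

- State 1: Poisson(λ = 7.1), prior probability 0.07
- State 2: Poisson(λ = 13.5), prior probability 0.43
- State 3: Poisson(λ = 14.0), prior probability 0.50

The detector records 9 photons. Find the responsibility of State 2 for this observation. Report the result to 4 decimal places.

0.4386

The responsibility of component k is P(Z=k) f_k(x) divided by Σ_j P(Z=j) f_j(x).
Evaluate each component's likelihood at the observed value:
  p_1 = 0.104249
  p_2 = 0.0562685
  p_3 = 0.0473442
Multiply by the mixture weights:
  P(Z=1)·p_1 = 0.07 × 0.104249 = 0.00729742
  P(Z=2)·p_2 = 0.43 × 0.0562685 = 0.0241955
  P(Z=3)·p_3 = 0.50 × 0.0473442 = 0.0236721
Evidence: 0.00729742 + 0.0241955 + 0.0236721 = 0.055165
So the posterior for State 2 is 0.0241955 / 0.055165 ≈ 0.4386.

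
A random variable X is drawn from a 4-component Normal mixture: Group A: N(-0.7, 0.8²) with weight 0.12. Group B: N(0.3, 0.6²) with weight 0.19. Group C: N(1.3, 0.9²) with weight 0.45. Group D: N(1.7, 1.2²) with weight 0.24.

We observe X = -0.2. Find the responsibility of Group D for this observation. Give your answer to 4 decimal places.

0.1080

Apply Bayes' rule: the posterior for each component is proportional to its prior times its likelihood at x.
Component likelihoods at x = -0.2:
  L_A = (1/(0.8·√(2π)))·exp(−(-0.2−-0.7)²/(2·0.8²)) = 0.498678·exp(-0.19531) = 0.410201
  L_B = (1/(0.6·√(2π)))·exp(−(-0.2−0.3)²/(2·0.6²)) = 0.664904·exp(-0.34722) = 0.469853
  L_C = (1/(0.9·√(2π)))·exp(−(-0.2−1.3)²/(2·0.9²)) = 0.443269·exp(-1.38889) = 0.11053
  L_D = (1/(1.2·√(2π)))·exp(−(-0.2−1.7)²/(2·1.2²)) = 0.332452·exp(-1.25347) = 0.0949189
Weight by the priors:
  P(Z=A)·L_A = 0.12 × 0.410201 = 0.0492241
  P(Z=B)·L_B = 0.19 × 0.469853 = 0.0892721
  P(Z=C)·L_C = 0.45 × 0.11053 = 0.0497386
  P(Z=D)·L_D = 0.24 × 0.0949189 = 0.0227805
Evidence: 0.0492241 + 0.0892721 + 0.0497386 + 0.0227805 = 0.211015
P(Group D | the observation) = 0.0227805 / 0.211015 ≈ 0.1080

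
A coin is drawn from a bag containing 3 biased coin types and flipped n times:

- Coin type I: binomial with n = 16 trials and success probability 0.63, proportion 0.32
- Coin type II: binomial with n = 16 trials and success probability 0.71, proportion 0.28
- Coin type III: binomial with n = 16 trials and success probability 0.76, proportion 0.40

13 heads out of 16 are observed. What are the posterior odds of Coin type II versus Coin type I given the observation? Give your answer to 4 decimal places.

Since P(k|x) ∝ P(Z=k) f_k(x), the posterior odds are P(Z=i) f_i(x) / (P(Z=j) f_j(x)).
Component likelihoods at x = 13 heads out of 16:
  p_I = C(16,13)·0.63^13·0.37^3 = 560·0.00246279·0.050653 = 0.0698587
  p_II = C(16,13)·0.71^13·0.29^3 = 560·0.0116509·0.024389 = 0.159126
  p_III = C(16,13)·0.76^13·0.24^3 = 560·0.0282213·0.013824 = 0.218473
Posterior odds = (P(Z=II)·p_II) / (P(Z=I)·p_I) = (0.28·0.159126) / (0.32·0.0698587) = 0.0445552 / 0.0223548 ≈ 1.9931

1.9931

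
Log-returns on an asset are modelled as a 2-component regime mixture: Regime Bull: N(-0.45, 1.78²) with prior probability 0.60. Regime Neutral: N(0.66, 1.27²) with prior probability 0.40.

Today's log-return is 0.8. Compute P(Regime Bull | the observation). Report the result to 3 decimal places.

0.457

P(component k | x) = w_k·f_k(x) / marginal(x), where marginal(x) = Σ_j w_j·f_j(x).
Normal densities:
  f_Bull = 0.175147
  f_Neutral = 0.312225
Unnormalised posteriors:
  w_Bull·f_Bull = 0.60 × 0.175147 = 0.105088
  w_Neutral·f_Neutral = 0.40 × 0.312225 = 0.12489
Denominator: 0.105088 + 0.12489 = 0.229978
P(Regime Bull | data) = 0.105088 / 0.229978 ≈ 0.457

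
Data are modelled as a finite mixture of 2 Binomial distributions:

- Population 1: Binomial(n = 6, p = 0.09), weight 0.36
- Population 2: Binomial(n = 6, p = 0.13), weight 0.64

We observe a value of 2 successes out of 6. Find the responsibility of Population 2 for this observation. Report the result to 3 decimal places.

0.756

Posterior ∝ prior × likelihood, so P(k | x) ∝ P(Z=k) f_k(x); normalise over all components.
Binomial probabilities:
  p_1 = 0.0833186
  p_2 = 0.14523
Unnormalised posteriors:
  P(Z=1)·p_1 = 0.36 × 0.0833186 = 0.0299947
  P(Z=2)·p_2 = 0.64 × 0.14523 = 0.0929469
Normaliser: 0.0299947 + 0.0929469 = 0.122942
Responsibility of Population 2: 0.0929469 / 0.122942 ≈ 0.756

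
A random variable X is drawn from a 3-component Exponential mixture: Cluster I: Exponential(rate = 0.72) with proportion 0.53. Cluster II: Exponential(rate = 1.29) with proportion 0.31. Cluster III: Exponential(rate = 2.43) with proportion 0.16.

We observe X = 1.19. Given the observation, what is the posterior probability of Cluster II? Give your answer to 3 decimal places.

0.319

P(component k | x) = P(Z=k)·f_k(x) / marginal(x), where marginal(x) = Σ_j P(Z=j)·f_j(x).
Evaluate each component's likelihood at the observed value:
  f_I = 0.72·e^(−0.72·1.19) = 0.72·e^(−0.8568) = 0.305653
  f_II = 1.29·e^(−1.29·1.19) = 1.29·e^(−1.5351) = 0.27791
  f_III = 2.43·e^(−2.43·1.19) = 2.43·e^(−2.8917) = 0.134821
Unnormalised posteriors:
  P(Z=I)·f_I = 0.53 × 0.305653 = 0.161996
  P(Z=II)·f_II = 0.31 × 0.27791 = 0.0861521
  P(Z=III)·f_III = 0.16 × 0.134821 = 0.0215713
Evidence: 0.161996 + 0.0861521 + 0.0215713 = 0.26972
Responsibility of Cluster II: 0.0861521 / 0.26972 ≈ 0.319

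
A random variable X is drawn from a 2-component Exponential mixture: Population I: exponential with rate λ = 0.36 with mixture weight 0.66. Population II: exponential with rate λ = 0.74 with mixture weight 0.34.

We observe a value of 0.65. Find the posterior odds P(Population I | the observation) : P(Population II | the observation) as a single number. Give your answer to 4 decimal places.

Since P(k|x) ∝ w_k f_k(x), the posterior odds are w_i f_i(x) / (w_j f_j(x)).
Exponential densities:
  L_I = 0.36·e^(−0.36·0.65) = 0.36·e^(−0.2340) = 0.28489
  L_II = 0.74·e^(−0.74·0.65) = 0.74·e^(−0.4810) = 0.457442
Posterior odds = (w_I·L_I) / (w_II·L_II) = (0.66·0.28489) / (0.34·0.457442) = 0.188028 / 0.15553 ≈ 1.2089

1.2089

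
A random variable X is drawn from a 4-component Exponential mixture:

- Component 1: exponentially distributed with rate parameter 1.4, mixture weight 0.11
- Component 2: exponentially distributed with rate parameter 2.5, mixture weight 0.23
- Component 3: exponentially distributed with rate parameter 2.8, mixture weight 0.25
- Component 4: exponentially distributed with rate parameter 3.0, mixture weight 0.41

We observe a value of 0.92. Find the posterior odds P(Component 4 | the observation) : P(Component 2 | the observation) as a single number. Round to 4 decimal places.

1.3504

Posterior odds = (w_i f_i(x)) / (w_j f_j(x)); the normalising sum cancels.
Evaluate each component's likelihood at the observed value:
  f_1 = 0.386151
  f_2 = 0.250647
  f_3 = 0.213018
  f_4 = 0.189875
Posterior odds = (w_4·f_4) / (w_2·f_2) = (0.41·0.189875) / (0.23·0.250647) = 0.0778489 / 0.0576488 ≈ 1.3504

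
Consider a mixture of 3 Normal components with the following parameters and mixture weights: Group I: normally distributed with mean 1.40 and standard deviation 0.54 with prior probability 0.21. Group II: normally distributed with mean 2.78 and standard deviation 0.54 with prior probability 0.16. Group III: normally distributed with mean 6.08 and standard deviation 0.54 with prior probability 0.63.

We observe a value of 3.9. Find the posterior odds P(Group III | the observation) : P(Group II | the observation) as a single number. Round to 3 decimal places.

Posterior odds = (w_i f_i(x)) / (w_j f_j(x)); the normalising sum cancels.
Normal densities:
  f_I = 1.63794e-05
  f_II = 0.0859797
  f_III = 0.000213561
Odds = (0.63/0.16) × (0.000213561/0.0859797) = 3.9375 × 0.00248386 ≈ 0.010

0.010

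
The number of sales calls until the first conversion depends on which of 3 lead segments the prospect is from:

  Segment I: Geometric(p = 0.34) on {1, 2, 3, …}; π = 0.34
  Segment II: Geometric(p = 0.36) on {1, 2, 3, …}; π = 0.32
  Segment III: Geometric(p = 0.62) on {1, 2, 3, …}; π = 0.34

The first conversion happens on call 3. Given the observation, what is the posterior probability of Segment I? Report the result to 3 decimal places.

P(component k | x) = π_k·f_k(x) / marginal(x), where marginal(x) = Σ_j π_j·f_j(x).
Evaluate each component's likelihood at the observed value:
  f_I = 0.34·(1−0.34)^2 = 0.34·0.4356 = 0.148104
  f_II = 0.36·(1−0.36)^2 = 0.36·0.4096 = 0.147456
  f_III = 0.62·(1−0.62)^2 = 0.62·0.1444 = 0.089528
Weight by the priors:
  π_I·f_I = 0.34 × 0.148104 = 0.0503554
  π_II·f_II = 0.32 × 0.147456 = 0.0471859
  π_III·f_III = 0.34 × 0.089528 = 0.0304395
Marginal: 0.0503554 + 0.0471859 + 0.0304395 = 0.127981
P(Segment I | 3) = 0.0503554 / 0.127981 ≈ 0.393

0.393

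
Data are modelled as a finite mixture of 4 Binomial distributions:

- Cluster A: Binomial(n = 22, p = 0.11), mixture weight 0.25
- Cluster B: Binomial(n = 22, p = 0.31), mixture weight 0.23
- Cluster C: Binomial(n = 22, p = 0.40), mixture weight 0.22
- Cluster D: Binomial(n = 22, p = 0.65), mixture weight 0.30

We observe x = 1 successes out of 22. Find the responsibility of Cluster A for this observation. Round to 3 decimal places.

P(component k | x) = π_k·f_k(x) / marginal(x), where marginal(x) = Σ_j π_j·f_j(x).
Binomial probabilities:
  L_A = C(22,1)·0.11^1·0.89^21 = 22·0.11·0.0865347 = 0.209414
  L_B = C(22,1)·0.31^1·0.69^21 = 22·0.31·0.000412887 = 0.00281589
  L_C = C(22,1)·0.40^1·0.60^21 = 22·0.4·2.1937e-05 = 0.000193045
  L_D = C(22,1)·0.65^1·0.35^21 = 22·0.65·2.66335e-10 = 3.8086e-09
Multiply by the mixture weights:
  π_A·L_A = 0.25 × 0.209414 = 0.0523535
  π_B·L_B = 0.23 × 0.00281589 = 0.000647654
  π_C·L_C = 0.22 × 0.000193045 = 4.24699e-05
  π_D·L_D = 0.30 × 3.8086e-09 = 1.14258e-09
Marginal: 0.0523535 + 0.000647654 + 4.24699e-05 + 1.14258e-09 = 0.0530436
So the posterior for Cluster A is 0.0523535 / 0.0530436 ≈ 0.987.

0.987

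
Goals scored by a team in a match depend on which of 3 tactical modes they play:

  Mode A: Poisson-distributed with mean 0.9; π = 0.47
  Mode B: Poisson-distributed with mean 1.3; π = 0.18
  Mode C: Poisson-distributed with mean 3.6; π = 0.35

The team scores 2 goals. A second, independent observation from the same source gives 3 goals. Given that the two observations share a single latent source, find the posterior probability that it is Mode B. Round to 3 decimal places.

P(component k | x) = π_k·f_k(x) / marginal(x), where marginal(x) = Σ_j π_j·f_j(x).
Since both observations come from the same component, the likelihood for component k is f_k(x₁)·f_k(x₂).
  f_A = [0.164661] × [0.0493982] = 0.00813395
  f_B = [0.230289] × [0.0997921] = 0.022981
  f_C = [0.177058] × [0.212469] = 0.0376193
Unnormalised posteriors:
  π_A·f_A = 0.47 × 0.00813395 = 0.00382295
  π_B·f_B = 0.18 × 0.022981 = 0.00413659
  π_C·f_C = 0.35 × 0.0376193 = 0.0131668
Denominator: 0.00382295 + 0.00413659 + 0.0131668 = 0.0211263
So the posterior for Mode B is 0.00413659 / 0.0211263 ≈ 0.196.

0.196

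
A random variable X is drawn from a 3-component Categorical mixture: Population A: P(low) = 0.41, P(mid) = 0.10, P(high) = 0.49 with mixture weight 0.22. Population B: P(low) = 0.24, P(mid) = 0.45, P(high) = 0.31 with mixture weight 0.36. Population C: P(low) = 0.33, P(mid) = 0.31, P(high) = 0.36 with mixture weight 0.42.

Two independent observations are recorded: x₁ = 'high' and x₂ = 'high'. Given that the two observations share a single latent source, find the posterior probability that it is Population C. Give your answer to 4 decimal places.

0.3837

P(component k | x) = π_k·f_k(x) / marginal(x), where marginal(x) = Σ_j π_j·f_j(x).
Since both observations come from the same component, the likelihood for component k is f_k(x₁)·f_k(x₂).
  p_A = [P(high | comp) = 0.49] × [0.49] = 0.2401
  p_B = [P(high | comp) = 0.31] × [0.31] = 0.0961
  p_C = [P(high | comp) = 0.36] × [0.36] = 0.1296
Multiply by the mixture weights:
  π_A·p_A = 0.22 × 0.2401 = 0.052822
  π_B·p_B = 0.36 × 0.0961 = 0.034596
  π_C·p_C = 0.42 × 0.1296 = 0.054432
Denominator: 0.052822 + 0.034596 + 0.054432 = 0.14185
P(Population C | x) = 0.054432 / 0.14185 ≈ 0.3837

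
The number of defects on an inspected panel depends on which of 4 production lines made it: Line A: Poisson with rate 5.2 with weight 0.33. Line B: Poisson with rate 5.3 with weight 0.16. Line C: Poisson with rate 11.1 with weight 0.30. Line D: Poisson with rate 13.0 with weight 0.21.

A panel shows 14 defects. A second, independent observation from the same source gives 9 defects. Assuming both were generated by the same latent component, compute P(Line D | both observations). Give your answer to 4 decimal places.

Posterior ∝ prior × likelihood, so P(k | x) ∝ π_k f_k(x); normalise over all components.
Since both observations come from the same component, the likelihood for component k is f_k(x₁)·f_k(x₂).
  L_A = [0.000668817] × [0.0422606] = 2.82646e-05
  L_B = [0.00079012] × [0.0453899] = 3.58635e-05
  L_C = [0.0747213] × [0.106531] = 0.00796012
  L_D = [0.102087] × [0.066054] = 0.00674325
Unnormalised posteriors:
  π_A·L_A = 0.33 × 2.82646e-05 = 9.32732e-06
  π_B·L_B = 0.16 × 3.58635e-05 = 5.73815e-06
  π_C·L_C = 0.30 × 0.00796012 = 0.00238804
  π_D·L_D = 0.21 × 0.00674325 = 0.00141608
Denominator: 9.32732e-06 + 5.73815e-06 + 0.00238804 + 0.00141608 = 0.00381918
P(Line D | x₁,x₂) ≈ 0.3708

0.3708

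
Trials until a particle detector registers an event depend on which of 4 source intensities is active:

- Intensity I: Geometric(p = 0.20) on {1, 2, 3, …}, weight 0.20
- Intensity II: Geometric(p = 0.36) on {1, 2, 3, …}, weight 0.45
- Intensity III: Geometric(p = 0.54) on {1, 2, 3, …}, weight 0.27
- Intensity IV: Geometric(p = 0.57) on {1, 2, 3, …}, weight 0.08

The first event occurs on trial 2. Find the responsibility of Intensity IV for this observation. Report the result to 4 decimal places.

0.0882

Posterior ∝ prior × likelihood, so P(k | x) ∝ π_k f_k(x); normalise over all components.
Geometric probabilities:
  p_I = 0.16
  p_II = 0.2304
  p_III = 0.2484
  p_IV = 0.2451
Multiply by the mixture weights:
  π_I·p_I = 0.20 × 0.16 = 0.032
  π_II·p_II = 0.45 × 0.2304 = 0.10368
  π_III·p_III = 0.27 × 0.2484 = 0.067068
  π_IV·p_IV = 0.08 × 0.2451 = 0.019608
Sum: 0.032 + 0.10368 + 0.067068 + 0.019608 = 0.222356
P(Intensity IV | data) ≈ 0.0882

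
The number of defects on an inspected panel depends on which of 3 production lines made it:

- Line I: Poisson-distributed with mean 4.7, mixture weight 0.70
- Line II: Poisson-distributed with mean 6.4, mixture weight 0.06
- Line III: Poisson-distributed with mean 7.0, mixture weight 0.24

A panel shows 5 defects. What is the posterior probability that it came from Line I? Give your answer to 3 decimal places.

The responsibility of component k is w_k f_k(x) divided by Σ_j w_j f_j(x).
Component likelihoods at x = 5 defects:
  p_I = e^(−4.7)·4.7^5/5! = 0.17383
  p_II = e^(−6.4)·6.4^5/5! = 0.148674
  p_III = e^(−7.0)·7.0^5/5! = 0.127717
Weight by the priors:
  w_I·p_I = 0.70 × 0.17383 = 0.121681
  w_II·p_II = 0.06 × 0.148674 = 0.00892042
  w_III·p_III = 0.24 × 0.127717 = 0.030652
Denominator: 0.121681 + 0.00892042 + 0.030652 = 0.161253
P(Line I | the observation) = 0.121681 / 0.161253 ≈ 0.755

0.755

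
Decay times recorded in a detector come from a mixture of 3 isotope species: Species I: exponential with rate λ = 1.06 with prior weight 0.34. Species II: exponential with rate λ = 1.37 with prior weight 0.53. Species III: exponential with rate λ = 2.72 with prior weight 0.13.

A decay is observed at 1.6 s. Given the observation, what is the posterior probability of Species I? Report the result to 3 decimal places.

0.436

Apply Bayes' rule: the posterior for each component is proportional to its prior times its likelihood at x.
Component likelihoods at x = 1.6 s:
  L_I = 1.06·e^(−1.06·1.6) = 1.06·e^(−1.6960) = 0.194421
  L_II = 1.37·e^(−1.37·1.6) = 1.37·e^(−2.1920) = 0.15302
  L_III = 2.72·e^(−2.72·1.6) = 2.72·e^(−4.3520) = 0.0350364
Multiply by the mixture weights:
  w_I·L_I = 0.34 × 0.194421 = 0.066103
  w_II·L_II = 0.53 × 0.15302 = 0.0811004
  w_III·L_III = 0.13 × 0.0350364 = 0.00455473
Denominator: 0.066103 + 0.0811004 + 0.00455473 = 0.151758
P(Species I | x) ≈ 0.436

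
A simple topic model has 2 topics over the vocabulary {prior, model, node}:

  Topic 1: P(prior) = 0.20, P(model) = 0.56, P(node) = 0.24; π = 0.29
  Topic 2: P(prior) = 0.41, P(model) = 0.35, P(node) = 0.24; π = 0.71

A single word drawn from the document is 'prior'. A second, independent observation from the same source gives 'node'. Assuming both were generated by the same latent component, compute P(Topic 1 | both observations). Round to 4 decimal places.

0.1661

P(component k | x) = P(Z=k)·f_k(x) / marginal(x), where marginal(x) = Σ_j P(Z=j)·f_j(x).
Since both observations come from the same component, the likelihood for component k is f_k(x₁)·f_k(x₂).
  p_1 = [P(prior | comp) = 0.20] × [0.24] = 0.048
  p_2 = [P(prior | comp) = 0.41] × [0.24] = 0.0984
Weight by the priors:
  P(Z=1)·p_1 = 0.29 × 0.048 = 0.01392
  P(Z=2)·p_2 = 0.71 × 0.0984 = 0.069864
Sum: 0.01392 + 0.069864 = 0.083784
Responsibility of Topic 1: 0.01392 / 0.083784 ≈ 0.1661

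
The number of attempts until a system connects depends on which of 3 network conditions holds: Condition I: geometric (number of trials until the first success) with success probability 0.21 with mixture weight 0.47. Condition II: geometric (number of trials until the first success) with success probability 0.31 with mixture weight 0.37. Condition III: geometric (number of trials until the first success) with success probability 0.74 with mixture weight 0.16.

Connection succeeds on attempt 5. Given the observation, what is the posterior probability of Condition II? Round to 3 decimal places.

By Bayes' theorem, P(k | x) = π_k f_k(x) / Σ_j π_j f_j(x).
Evaluate each component's likelihood at the observed value:
  f_I = 0.21·(1−0.21)^4 = 0.21·0.389501 = 0.0817952
  f_II = 0.31·(1−0.31)^4 = 0.31·0.226671 = 0.0702681
  f_III = 0.74·(1−0.74)^4 = 0.74·0.00456976 = 0.00338162
Weight by the priors:
  π_I·f_I = 0.47 × 0.0817952 = 0.0384437
  π_II·f_II = 0.37 × 0.0702681 = 0.0259992
  π_III·f_III = 0.16 × 0.00338162 = 0.00054106
Evidence: 0.0384437 + 0.0259992 + 0.00054106 = 0.064984
So the posterior for Condition II is 0.0259992 / 0.064984 ≈ 0.400.

0.400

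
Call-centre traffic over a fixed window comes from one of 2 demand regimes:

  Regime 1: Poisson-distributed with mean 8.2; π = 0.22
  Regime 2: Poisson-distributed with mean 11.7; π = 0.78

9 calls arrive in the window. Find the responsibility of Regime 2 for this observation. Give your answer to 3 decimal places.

0.724

Posterior ∝ prior × likelihood, so P(k | x) ∝ w_k f_k(x); normalise over all components.
Component likelihoods at x = 9 calls:
  f_1 = e^(−8.2)·8.2^9/9! = 0.126866
  f_2 = e^(−11.7)·11.7^9/9! = 0.0938997
Multiply by the mixture weights:
  w_1·f_1 = 0.22 × 0.126866 = 0.0279106
  w_2·f_2 = 0.78 × 0.0938997 = 0.0732418
Evidence: 0.0279106 + 0.0732418 = 0.101152
Responsibility of Regime 2: 0.0732418 / 0.101152 ≈ 0.724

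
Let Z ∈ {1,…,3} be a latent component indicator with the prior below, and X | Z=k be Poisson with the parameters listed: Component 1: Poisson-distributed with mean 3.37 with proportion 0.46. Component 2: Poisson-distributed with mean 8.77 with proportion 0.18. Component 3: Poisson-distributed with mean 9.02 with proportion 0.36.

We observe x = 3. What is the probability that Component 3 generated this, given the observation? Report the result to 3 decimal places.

0.049

P(component k | x) = π_k·f_k(x) / marginal(x), where marginal(x) = Σ_j π_j·f_j(x).
Evaluate each component's likelihood at the observed value:
  f_1 = 0.219364
  f_2 = 0.0174616
  f_3 = 0.0147956
Multiply by the mixture weights:
  π_1·f_1 = 0.46 × 0.219364 = 0.100908
  π_2·f_2 = 0.18 × 0.0174616 = 0.00314309
  π_3·f_3 = 0.36 × 0.0147956 = 0.00532641
Denominator: 0.100908 + 0.00314309 + 0.00532641 = 0.109377
P(Component 3 | x) ≈ 0.049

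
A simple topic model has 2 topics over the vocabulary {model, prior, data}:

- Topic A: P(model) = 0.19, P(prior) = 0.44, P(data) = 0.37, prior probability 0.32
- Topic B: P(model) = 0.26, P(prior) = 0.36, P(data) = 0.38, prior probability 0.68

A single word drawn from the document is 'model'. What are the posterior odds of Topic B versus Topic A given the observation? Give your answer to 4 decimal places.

Posterior odds = (π_i f_i(x)) / (π_j f_j(x)); the normalising sum cancels.
Categorical probabilities:
  f_A = 0.19
  f_B = 0.26
Posterior odds = (π_B·f_B) / (π_A·f_A) = (0.68·0.26) / (0.32·0.19) = 0.1768 / 0.0608 ≈ 2.9079

2.9079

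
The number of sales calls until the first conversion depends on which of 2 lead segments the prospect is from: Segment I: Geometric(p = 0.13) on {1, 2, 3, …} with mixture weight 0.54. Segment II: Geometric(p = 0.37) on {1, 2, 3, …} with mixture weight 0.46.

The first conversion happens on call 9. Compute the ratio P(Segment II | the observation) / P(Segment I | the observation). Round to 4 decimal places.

0.1833

The posterior odds equal the prior odds times the likelihood ratio: (w_i/w_j)·(f_i(x)/f_j(x)).
Evaluate each component's likelihood at the observed value:
  p_I = 0.13·(1−0.13)^8 = 0.13·0.328212 = 0.0426675
  p_II = 0.37·(1−0.37)^8 = 0.37·0.0248156 = 0.00918176
0.00422361 / 0.0230405 ≈ 0.1833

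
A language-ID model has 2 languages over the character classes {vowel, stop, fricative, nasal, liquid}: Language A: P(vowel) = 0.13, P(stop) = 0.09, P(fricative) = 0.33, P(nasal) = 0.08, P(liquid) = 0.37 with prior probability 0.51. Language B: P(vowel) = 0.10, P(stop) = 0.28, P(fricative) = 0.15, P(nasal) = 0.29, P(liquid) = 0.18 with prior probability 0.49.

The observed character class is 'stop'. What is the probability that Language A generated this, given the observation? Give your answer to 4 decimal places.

0.2507

By Bayes' theorem, P(k | x) = w_k f_k(x) / Σ_j w_j f_j(x).
Categorical probabilities:
  L_A = P(stop | comp) = 0.09
  L_B = P(stop | comp) = 0.28
Unnormalised posteriors:
  w_A·L_A = 0.51 × 0.09 = 0.0459
  w_B·L_B = 0.49 × 0.28 = 0.1372
Evidence: 0.0459 + 0.1372 = 0.1831
P(Language A | 'stop') ≈ 0.2507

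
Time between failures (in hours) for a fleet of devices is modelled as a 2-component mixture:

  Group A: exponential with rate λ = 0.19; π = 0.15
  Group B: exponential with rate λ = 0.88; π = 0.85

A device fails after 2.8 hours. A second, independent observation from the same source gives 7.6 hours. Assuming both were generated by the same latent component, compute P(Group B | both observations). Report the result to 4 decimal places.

0.0851

P(component k | x) = π_k·f_k(x) / marginal(x), where marginal(x) = Σ_j π_j·f_j(x).
Since both observations come from the same component, the likelihood for component k is f_k(x₁)·f_k(x₂).
  L_A = [0.19·e^(−0.19·2.8) = 0.19·e^(−0.5320) = 0.111611] × [0.0448366] = 0.00500428
  L_B = [0.88·e^(−0.88·2.8) = 0.88·e^(−2.4640) = 0.0748826] × [0.00109628] = 8.20923e-05
Weight by the priors:
  π_A·L_A = 0.15 × 0.00500428 = 0.000750641
  π_B·L_B = 0.85 × 8.20923e-05 = 6.97784e-05
Denominator: 0.000750641 + 6.97784e-05 = 0.00082042
So the posterior for Group B is 6.97784e-05 / 0.00082042 ≈ 0.0851.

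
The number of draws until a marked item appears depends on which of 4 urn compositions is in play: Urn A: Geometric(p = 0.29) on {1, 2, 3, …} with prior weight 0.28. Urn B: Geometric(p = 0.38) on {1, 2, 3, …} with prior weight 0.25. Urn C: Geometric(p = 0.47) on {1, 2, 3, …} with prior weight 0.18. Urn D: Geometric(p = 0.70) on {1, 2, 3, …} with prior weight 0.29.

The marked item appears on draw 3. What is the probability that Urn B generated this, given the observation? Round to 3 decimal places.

By Bayes' theorem, P(k | x) = π_k f_k(x) / Σ_j π_j f_j(x).
Geometric probabilities:
  f_A = 0.29·(1−0.29)^2 = 0.29·0.5041 = 0.146189
  f_B = 0.38·(1−0.38)^2 = 0.38·0.3844 = 0.146072
  f_C = 0.47·(1−0.47)^2 = 0.47·0.2809 = 0.132023
  f_D = 0.70·(1−0.70)^2 = 0.70·0.09 = 0.063
Unnormalised posteriors:
  π_A·f_A = 0.28 × 0.146189 = 0.0409329
  π_B·f_B = 0.25 × 0.146072 = 0.036518
  π_C·f_C = 0.18 × 0.132023 = 0.0237641
  π_D·f_D = 0.29 × 0.063 = 0.01827
Denominator: 0.0409329 + 0.036518 + 0.0237641 + 0.01827 = 0.119485
P(Urn B | x) = 0.036518 / 0.119485 ≈ 0.306

0.306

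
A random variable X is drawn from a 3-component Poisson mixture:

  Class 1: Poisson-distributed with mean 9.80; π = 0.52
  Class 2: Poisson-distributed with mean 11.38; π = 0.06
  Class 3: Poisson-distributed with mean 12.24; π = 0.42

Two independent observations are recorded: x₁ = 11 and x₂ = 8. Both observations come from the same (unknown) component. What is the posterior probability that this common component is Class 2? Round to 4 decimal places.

0.0557

By Bayes' theorem, P(k | x) = π_k f_k(x) / Σ_j π_j f_j(x).
Since both observations come from the same component, the likelihood for component k is f_k(x₁)·f_k(x₂).
  L_1 = [e^(−9.80)·9.80^11/11! = 0.111236] × [0.117004] = 0.0130151
  L_2 = [e^(−11.38)·11.38^11/11! = 0.118615] × [0.0796795] = 0.00945114
  L_3 = [e^(−12.24)·12.24^11/11! = 0.11186] × [0.0603902] = 0.00675526
Prior × likelihood for each component:
  π_1·L_1 = 0.52 × 0.0130151 = 0.00676785
  π_2·L_2 = 0.06 × 0.00945114 = 0.000567069
  π_3·L_3 = 0.42 × 0.00675526 = 0.00283721
Sum: 0.00676785 + 0.000567069 + 0.00283721 = 0.0101721
P(Class 2 | x₁, x₂) = 0.000567069 / 0.0101721 ≈ 0.0557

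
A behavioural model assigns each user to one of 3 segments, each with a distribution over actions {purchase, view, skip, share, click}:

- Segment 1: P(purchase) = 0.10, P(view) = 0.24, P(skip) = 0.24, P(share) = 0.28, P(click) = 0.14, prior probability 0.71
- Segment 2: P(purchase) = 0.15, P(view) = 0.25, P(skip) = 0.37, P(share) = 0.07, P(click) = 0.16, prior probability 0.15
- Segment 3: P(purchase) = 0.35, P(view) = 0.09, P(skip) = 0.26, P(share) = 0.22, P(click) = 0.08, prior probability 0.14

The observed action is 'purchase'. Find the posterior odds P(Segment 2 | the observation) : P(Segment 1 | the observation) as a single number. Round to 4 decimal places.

0.3169

Posterior odds = (P(Z=i) f_i(x)) / (P(Z=j) f_j(x)); the normalising sum cancels.
Categorical probabilities:
  f_1 = P(purchase | comp) = 0.10
  f_2 = P(purchase | comp) = 0.15
  f_3 = P(purchase | comp) = 0.35
Posterior odds = (P(Z=2)·f_2) / (P(Z=1)·f_1) = (0.15·0.15) / (0.71·0.1) = 0.0225 / 0.071 ≈ 0.3169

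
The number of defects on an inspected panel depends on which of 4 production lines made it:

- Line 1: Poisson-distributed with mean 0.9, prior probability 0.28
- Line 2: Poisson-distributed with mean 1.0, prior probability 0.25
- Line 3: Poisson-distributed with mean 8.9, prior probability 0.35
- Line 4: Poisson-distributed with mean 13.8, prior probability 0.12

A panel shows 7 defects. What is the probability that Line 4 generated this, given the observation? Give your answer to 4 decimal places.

By Bayes' theorem, P(k | x) = π_k f_k(x) / Σ_j π_j f_j(x).
Evaluate each component's likelihood at the observed value:
  L_1 = 3.85835e-05
  L_2 = 7.2992e-05
  L_3 = 0.119696
  L_4 = 0.019207
Multiply by the mixture weights:
  π_1·L_1 = 0.28 × 3.85835e-05 = 1.08034e-05
  π_2·L_2 = 0.25 × 7.2992e-05 = 1.8248e-05
  π_3·L_3 = 0.35 × 0.119696 = 0.0418935
  π_4·L_4 = 0.12 × 0.019207 = 0.00230484
Normaliser: 1.08034e-05 + 1.8248e-05 + 0.0418935 + 0.00230484 = 0.0442274
P(Line 4 | x) ≈ 0.0521

0.0521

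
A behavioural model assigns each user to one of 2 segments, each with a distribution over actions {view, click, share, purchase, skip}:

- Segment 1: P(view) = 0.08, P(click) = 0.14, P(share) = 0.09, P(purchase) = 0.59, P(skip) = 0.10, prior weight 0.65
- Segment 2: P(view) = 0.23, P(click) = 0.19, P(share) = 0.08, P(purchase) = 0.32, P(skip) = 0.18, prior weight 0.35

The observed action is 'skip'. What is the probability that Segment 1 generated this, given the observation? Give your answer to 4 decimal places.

Posterior ∝ prior × likelihood, so P(k | x) ∝ π_k f_k(x); normalise over all components.
Categorical probabilities:
  f_1 = 0.1
  f_2 = 0.18
Unnormalised posteriors:
  π_1·f_1 = 0.65 × 0.1 = 0.065
  π_2·f_2 = 0.35 × 0.18 = 0.063
Denominator: 0.065 + 0.063 = 0.128
P(Segment 1 | 'skip') = 0.065 / 0.128 ≈ 0.5078

0.5078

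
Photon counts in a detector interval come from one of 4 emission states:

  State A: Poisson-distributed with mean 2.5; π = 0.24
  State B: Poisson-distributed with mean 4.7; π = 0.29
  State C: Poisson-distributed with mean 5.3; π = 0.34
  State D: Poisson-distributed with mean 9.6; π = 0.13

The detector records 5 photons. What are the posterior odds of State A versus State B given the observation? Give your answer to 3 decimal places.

0.318

The posterior odds equal the prior odds times the likelihood ratio: (P(Z=i)/P(Z=j))·(f_i(x)/f_j(x)).
Poisson probabilities:
  L_A = 0.0668009
  L_B = 0.17383
  L_C = 0.173955
  L_D = 0.0460201
Posterior odds = (P(Z=A)·L_A) / (P(Z=B)·L_B) = (0.24·0.0668009) / (0.29·0.17383) = 0.0160322 / 0.0504106 ≈ 0.318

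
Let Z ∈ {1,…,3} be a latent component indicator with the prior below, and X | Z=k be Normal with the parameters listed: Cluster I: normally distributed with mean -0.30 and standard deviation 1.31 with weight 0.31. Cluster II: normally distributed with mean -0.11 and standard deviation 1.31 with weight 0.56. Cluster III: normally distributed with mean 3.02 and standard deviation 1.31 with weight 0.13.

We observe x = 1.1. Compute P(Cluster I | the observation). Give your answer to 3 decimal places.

By Bayes' theorem, P(k | x) = π_k f_k(x) / Σ_j π_j f_j(x).
Evaluate each component's likelihood at the observed value:
  f_I = (1/(1.31·√(2π)))·exp(−(1.1−-0.30)²/(2·1.31²)) = 0.304536·exp(-0.57106) = 0.17204
  f_II = (1/(1.31·√(2π)))·exp(−(1.1−-0.11)²/(2·1.31²)) = 0.304536·exp(-0.42658) = 0.198783
  f_III = (1/(1.31·√(2π)))·exp(−(1.1−3.02)²/(2·1.31²)) = 0.304536·exp(-1.07406) = 0.104035
Prior × likelihood for each component:
  π_I·f_I = 0.31 × 0.17204 = 0.0533324
  π_II·f_II = 0.56 × 0.198783 = 0.111318
  π_III·f_III = 0.13 × 0.104035 = 0.0135245
Marginal: 0.0533324 + 0.111318 + 0.0135245 = 0.178175
Responsibility of Cluster I: 0.0533324 / 0.178175 ≈ 0.299

0.299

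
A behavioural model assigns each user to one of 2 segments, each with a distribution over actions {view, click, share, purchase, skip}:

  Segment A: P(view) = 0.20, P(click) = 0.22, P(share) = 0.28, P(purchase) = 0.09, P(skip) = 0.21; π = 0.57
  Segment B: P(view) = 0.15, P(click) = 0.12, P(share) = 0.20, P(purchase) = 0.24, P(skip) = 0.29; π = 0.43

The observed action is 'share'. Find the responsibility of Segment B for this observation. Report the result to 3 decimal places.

0.350

Apply Bayes' rule: the posterior for each component is proportional to its prior times its likelihood at x.
Categorical probabilities:
  f_A = 0.28
  f_B = 0.2
Prior × likelihood for each component:
  P(Z=A)·f_A = 0.57 × 0.28 = 0.1596
  P(Z=B)·f_B = 0.43 × 0.2 = 0.086
Denominator: 0.1596 + 0.086 = 0.2456
P(Segment B | data) ≈ 0.350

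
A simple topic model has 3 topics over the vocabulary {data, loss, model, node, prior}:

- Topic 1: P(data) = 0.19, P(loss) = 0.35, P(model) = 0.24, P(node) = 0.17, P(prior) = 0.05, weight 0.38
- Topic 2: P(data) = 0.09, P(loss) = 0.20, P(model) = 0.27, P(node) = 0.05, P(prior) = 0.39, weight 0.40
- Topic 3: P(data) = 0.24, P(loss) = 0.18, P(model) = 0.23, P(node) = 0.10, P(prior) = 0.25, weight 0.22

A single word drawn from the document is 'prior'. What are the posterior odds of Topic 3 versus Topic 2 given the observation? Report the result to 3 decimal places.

Only the two components matter; the odds are (w_i f_i(x)) / (w_j f_j(x)).
Evaluate each component's likelihood at the observed value:
  p_1 = P(prior | comp) = 0.05
  p_2 = P(prior | comp) = 0.39
  p_3 = P(prior | comp) = 0.25
Posterior odds = (w_3·p_3) / (w_2·p_2) = (0.22·0.25) / (0.40·0.39) = 0.055 / 0.156 ≈ 0.353

0.353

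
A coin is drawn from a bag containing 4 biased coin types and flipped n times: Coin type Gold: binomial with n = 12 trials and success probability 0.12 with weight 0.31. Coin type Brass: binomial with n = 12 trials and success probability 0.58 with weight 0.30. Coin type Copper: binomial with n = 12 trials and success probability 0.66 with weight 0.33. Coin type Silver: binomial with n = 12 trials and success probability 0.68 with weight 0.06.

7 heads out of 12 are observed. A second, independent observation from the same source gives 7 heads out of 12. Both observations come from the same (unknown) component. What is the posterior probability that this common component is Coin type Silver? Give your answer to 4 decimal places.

By Bayes' theorem, P(k | x) = π_k f_k(x) / Σ_j π_j f_j(x).
Since both observations come from the same component, the likelihood for component k is f_k(x₁)·f_k(x₂).
  L_Gold = [C(12,7)·0.12^7·0.88^5 = 792·3.58318e-07·0.527732 = 0.000149764] × [0.000149764] = 2.24292e-08
  L_Brass = [C(12,7)·0.58^7·0.42^5 = 792·0.0220798·0.0130691 = 0.228543] × [0.228543] = 0.0522318
  L_Copper = [C(12,7)·0.66^7·0.34^5 = 792·0.0545516·0.00454354 = 0.196303] × [0.196303] = 0.0385349
  L_Silver = [C(12,7)·0.68^7·0.32^5 = 792·0.0672299·0.00335544 = 0.178664] × [0.178664] = 0.0319209
Multiply by the mixture weights:
  π_Gold·L_Gold = 0.31 × 2.24292e-08 = 6.95306e-09
  π_Brass·L_Brass = 0.30 × 0.0522318 = 0.0156695
  π_Copper·L_Copper = 0.33 × 0.0385349 = 0.0127165
  π_Silver·L_Silver = 0.06 × 0.0319209 = 0.00191525
Denominator: 6.95306e-09 + 0.0156695 + 0.0127165 + 0.00191525 = 0.0303013
Responsibility of Coin type Silver: 0.00191525 / 0.0303013 ≈ 0.0632

0.0632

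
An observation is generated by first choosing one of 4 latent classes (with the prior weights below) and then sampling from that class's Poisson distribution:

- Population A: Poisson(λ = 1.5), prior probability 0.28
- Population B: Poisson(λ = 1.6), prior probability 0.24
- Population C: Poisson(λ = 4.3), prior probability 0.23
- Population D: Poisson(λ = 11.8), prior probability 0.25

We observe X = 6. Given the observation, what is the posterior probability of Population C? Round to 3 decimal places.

Posterior ∝ prior × likelihood, so P(k | x) ∝ π_k f_k(x); normalise over all components.
Poisson probabilities:
  L_A = 0.00352999
  L_B = 0.00470453
  L_C = 0.119127
  L_D = 0.0281374
Prior × likelihood for each component:
  π_A·L_A = 0.28 × 0.00352999 = 0.000988397
  π_B·L_B = 0.24 × 0.00470453 = 0.00112909
  π_C·L_C = 0.23 × 0.119127 = 0.0273993
  π_D·L_D = 0.25 × 0.0281374 = 0.00703436
Denominator: 0.000988397 + 0.00112909 + 0.0273993 + 0.00703436 = 0.0365512
P(Population C | data) ≈ 0.750

0.750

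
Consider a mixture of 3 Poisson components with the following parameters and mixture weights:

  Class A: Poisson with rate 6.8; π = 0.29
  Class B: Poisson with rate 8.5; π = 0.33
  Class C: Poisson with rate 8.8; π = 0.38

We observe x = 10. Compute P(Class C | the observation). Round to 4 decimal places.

By Bayes' theorem, P(k | x) = P(Z=k) f_k(x) / Σ_j P(Z=j) f_j(x).
Poisson probabilities:
  f_A = e^(−6.8)·6.8^10/10! = 0.0648819
  f_B = e^(−8.5)·8.5^10/10! = 0.110388
  f_C = e^(−8.8)·8.8^10/10! = 0.115684
Unnormalised posteriors:
  P(Z=A)·f_A = 0.29 × 0.0648819 = 0.0188158
  P(Z=B)·f_B = 0.33 × 0.110388 = 0.0364281
  P(Z=C)·f_C = 0.38 × 0.115684 = 0.0439598
Marginal: 0.0188158 + 0.0364281 + 0.0439598 = 0.0992037
P(Class C | the observation) ≈ 0.4431

0.4431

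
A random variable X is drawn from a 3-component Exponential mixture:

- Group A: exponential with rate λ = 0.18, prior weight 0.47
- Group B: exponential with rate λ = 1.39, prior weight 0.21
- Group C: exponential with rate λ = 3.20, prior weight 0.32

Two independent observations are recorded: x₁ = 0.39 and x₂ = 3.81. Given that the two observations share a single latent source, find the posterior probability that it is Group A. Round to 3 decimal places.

The responsibility of component k is P(Z=k) f_k(x) divided by Σ_j P(Z=j) f_j(x).
Since both observations come from the same component, the likelihood for component k is f_k(x₁)·f_k(x₂).
  f_A = [0.167797] × [0.0906637] = 0.0152131
  f_B = [0.808321] × [0.00696682] = 0.00563143
  f_C = [0.918651] × [1.62268e-05] = 1.49067e-05
Weight by the priors:
  P(Z=A)·f_A = 0.47 × 0.0152131 = 0.00715017
  P(Z=B)·f_B = 0.21 × 0.00563143 = 0.0011826
  P(Z=C)·f_C = 0.32 × 1.49067e-05 = 4.77015e-06
Marginal: 0.00715017 + 0.0011826 + 4.77015e-06 = 0.00833754
P(Group A | x) = 0.00715017 / 0.00833754 ≈ 0.858

0.858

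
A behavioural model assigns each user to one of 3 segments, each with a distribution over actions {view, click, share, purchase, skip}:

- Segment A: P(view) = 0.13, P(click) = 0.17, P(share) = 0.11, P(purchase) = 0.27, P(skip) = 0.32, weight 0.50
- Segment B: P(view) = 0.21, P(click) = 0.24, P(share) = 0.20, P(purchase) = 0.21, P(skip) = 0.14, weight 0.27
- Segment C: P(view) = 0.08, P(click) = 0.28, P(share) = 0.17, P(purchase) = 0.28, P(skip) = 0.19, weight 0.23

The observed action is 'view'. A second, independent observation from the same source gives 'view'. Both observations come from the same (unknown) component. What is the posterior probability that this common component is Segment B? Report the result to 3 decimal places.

Posterior ∝ prior × likelihood, so P(k | x) ∝ P(Z=k) f_k(x); normalise over all components.
Since both observations come from the same component, the likelihood for component k is f_k(x₁)·f_k(x₂).
  L_A = [P(view | comp) = 0.13] × [0.13] = 0.0169
  L_B = [P(view | comp) = 0.21] × [0.21] = 0.0441
  L_C = [P(view | comp) = 0.08] × [0.08] = 0.0064
Multiply by the mixture weights:
  P(Z=A)·L_A = 0.50 × 0.0169 = 0.00845
  P(Z=B)·L_B = 0.27 × 0.0441 = 0.011907
  P(Z=C)·L_C = 0.23 × 0.0064 = 0.001472
Marginal: 0.00845 + 0.011907 + 0.001472 = 0.021829
So the posterior for Segment B is 0.011907 / 0.021829 ≈ 0.545.

0.545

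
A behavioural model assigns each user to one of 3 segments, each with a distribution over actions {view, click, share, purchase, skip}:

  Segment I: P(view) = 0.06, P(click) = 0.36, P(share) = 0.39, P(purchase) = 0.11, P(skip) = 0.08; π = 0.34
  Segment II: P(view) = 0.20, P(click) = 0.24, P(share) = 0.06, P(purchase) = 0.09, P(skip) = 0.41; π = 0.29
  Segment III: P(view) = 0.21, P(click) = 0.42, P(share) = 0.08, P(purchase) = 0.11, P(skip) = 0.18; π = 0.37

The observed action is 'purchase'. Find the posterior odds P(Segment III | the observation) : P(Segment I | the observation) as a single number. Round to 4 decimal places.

Posterior odds = (π_i f_i(x)) / (π_j f_j(x)); the normalising sum cancels.
Categorical probabilities:
  p_I = 0.11
  p_II = 0.09
  p_III = 0.11
0.0407 / 0.0374 ≈ 1.0882

1.0882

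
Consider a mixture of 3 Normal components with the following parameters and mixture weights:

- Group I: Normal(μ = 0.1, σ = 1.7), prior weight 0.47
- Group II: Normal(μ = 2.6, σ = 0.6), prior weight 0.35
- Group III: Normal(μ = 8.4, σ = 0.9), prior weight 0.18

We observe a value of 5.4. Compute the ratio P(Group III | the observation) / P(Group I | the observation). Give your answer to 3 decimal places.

Posterior odds = (π_i f_i(x)) / (π_j f_j(x)); the normalising sum cancels.
Normal densities:
  L_I = (1/(1.7·√(2π)))·exp(−(5.4−0.1)²/(2·1.7²)) = 0.234672·exp(-4.85986) = 0.00181907
  L_II = (1/(0.6·√(2π)))·exp(−(5.4−2.6)²/(2·0.6²)) = 0.664904·exp(-10.88889) = 1.24101e-05
  L_III = (1/(0.9·√(2π)))·exp(−(5.4−8.4)²/(2·0.9²)) = 0.443269·exp(-5.55556) = 0.00171364
Posterior odds = (π_III·L_III) / (π_I·L_I) = (0.18·0.00171364) / (0.47·0.00181907) = 0.000308456 / 0.000854964 ≈ 0.361

0.361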